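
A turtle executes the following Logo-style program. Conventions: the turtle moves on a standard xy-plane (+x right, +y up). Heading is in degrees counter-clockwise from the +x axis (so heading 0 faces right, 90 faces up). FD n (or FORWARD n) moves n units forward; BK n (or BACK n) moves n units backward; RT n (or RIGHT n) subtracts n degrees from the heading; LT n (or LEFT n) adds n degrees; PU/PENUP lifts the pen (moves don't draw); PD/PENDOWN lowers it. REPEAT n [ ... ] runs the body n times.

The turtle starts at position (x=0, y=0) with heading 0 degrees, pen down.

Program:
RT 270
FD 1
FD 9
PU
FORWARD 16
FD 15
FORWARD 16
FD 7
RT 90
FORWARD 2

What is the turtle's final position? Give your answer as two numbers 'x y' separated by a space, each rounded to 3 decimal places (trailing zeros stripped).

Executing turtle program step by step:
Start: pos=(0,0), heading=0, pen down
RT 270: heading 0 -> 90
FD 1: (0,0) -> (0,1) [heading=90, draw]
FD 9: (0,1) -> (0,10) [heading=90, draw]
PU: pen up
FD 16: (0,10) -> (0,26) [heading=90, move]
FD 15: (0,26) -> (0,41) [heading=90, move]
FD 16: (0,41) -> (0,57) [heading=90, move]
FD 7: (0,57) -> (0,64) [heading=90, move]
RT 90: heading 90 -> 0
FD 2: (0,64) -> (2,64) [heading=0, move]
Final: pos=(2,64), heading=0, 2 segment(s) drawn

Answer: 2 64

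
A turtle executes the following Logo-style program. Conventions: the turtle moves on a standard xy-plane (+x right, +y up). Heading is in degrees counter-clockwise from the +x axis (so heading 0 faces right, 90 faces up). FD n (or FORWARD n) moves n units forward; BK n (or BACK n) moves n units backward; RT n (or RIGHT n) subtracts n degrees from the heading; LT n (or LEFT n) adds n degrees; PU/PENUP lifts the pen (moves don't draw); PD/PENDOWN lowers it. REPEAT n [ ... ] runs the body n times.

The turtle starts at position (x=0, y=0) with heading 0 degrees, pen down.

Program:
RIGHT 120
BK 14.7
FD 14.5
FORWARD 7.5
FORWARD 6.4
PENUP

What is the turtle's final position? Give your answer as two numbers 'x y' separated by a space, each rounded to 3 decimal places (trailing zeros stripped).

Answer: -6.85 -11.865

Derivation:
Executing turtle program step by step:
Start: pos=(0,0), heading=0, pen down
RT 120: heading 0 -> 240
BK 14.7: (0,0) -> (7.35,12.731) [heading=240, draw]
FD 14.5: (7.35,12.731) -> (0.1,0.173) [heading=240, draw]
FD 7.5: (0.1,0.173) -> (-3.65,-6.322) [heading=240, draw]
FD 6.4: (-3.65,-6.322) -> (-6.85,-11.865) [heading=240, draw]
PU: pen up
Final: pos=(-6.85,-11.865), heading=240, 4 segment(s) drawn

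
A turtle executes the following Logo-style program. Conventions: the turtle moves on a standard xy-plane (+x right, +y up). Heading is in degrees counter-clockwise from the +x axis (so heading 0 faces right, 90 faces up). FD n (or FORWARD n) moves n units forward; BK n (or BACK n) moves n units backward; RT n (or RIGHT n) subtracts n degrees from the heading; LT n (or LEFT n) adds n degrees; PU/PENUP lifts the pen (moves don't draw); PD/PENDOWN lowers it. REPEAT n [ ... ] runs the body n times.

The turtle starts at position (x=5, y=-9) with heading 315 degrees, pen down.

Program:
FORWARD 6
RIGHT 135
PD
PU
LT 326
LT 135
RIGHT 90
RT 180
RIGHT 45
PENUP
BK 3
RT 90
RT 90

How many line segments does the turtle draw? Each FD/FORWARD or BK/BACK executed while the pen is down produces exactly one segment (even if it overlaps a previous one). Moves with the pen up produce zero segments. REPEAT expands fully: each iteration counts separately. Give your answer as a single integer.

Executing turtle program step by step:
Start: pos=(5,-9), heading=315, pen down
FD 6: (5,-9) -> (9.243,-13.243) [heading=315, draw]
RT 135: heading 315 -> 180
PD: pen down
PU: pen up
LT 326: heading 180 -> 146
LT 135: heading 146 -> 281
RT 90: heading 281 -> 191
RT 180: heading 191 -> 11
RT 45: heading 11 -> 326
PU: pen up
BK 3: (9.243,-13.243) -> (6.756,-11.565) [heading=326, move]
RT 90: heading 326 -> 236
RT 90: heading 236 -> 146
Final: pos=(6.756,-11.565), heading=146, 1 segment(s) drawn
Segments drawn: 1

Answer: 1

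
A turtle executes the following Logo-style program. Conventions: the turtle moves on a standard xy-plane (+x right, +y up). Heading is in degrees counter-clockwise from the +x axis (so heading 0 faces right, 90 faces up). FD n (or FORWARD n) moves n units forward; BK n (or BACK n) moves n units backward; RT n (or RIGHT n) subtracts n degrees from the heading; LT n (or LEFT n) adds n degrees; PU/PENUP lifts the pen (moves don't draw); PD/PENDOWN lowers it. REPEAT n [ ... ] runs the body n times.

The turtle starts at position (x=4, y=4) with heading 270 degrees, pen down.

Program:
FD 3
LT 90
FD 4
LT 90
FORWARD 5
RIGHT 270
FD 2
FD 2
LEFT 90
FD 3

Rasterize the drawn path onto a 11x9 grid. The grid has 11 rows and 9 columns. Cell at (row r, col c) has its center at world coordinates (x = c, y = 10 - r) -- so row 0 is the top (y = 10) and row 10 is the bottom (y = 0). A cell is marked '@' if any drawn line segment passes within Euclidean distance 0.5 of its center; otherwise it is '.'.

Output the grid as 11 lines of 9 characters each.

Segment 0: (4,4) -> (4,1)
Segment 1: (4,1) -> (8,1)
Segment 2: (8,1) -> (8,6)
Segment 3: (8,6) -> (6,6)
Segment 4: (6,6) -> (4,6)
Segment 5: (4,6) -> (4,3)

Answer: .........
.........
.........
.........
....@@@@@
....@...@
....@...@
....@...@
....@...@
....@@@@@
.........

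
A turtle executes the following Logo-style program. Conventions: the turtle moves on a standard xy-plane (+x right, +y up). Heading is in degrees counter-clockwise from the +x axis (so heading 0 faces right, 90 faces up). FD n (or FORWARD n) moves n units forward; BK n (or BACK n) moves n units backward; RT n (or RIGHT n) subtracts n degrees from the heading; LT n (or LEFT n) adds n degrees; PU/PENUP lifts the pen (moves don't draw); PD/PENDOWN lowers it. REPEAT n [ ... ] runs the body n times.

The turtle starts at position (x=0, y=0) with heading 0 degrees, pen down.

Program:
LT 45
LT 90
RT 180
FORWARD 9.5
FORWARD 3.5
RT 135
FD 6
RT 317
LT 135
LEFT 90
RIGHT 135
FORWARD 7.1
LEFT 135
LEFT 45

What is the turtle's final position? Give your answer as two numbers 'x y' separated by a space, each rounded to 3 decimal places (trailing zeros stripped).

Executing turtle program step by step:
Start: pos=(0,0), heading=0, pen down
LT 45: heading 0 -> 45
LT 90: heading 45 -> 135
RT 180: heading 135 -> 315
FD 9.5: (0,0) -> (6.718,-6.718) [heading=315, draw]
FD 3.5: (6.718,-6.718) -> (9.192,-9.192) [heading=315, draw]
RT 135: heading 315 -> 180
FD 6: (9.192,-9.192) -> (3.192,-9.192) [heading=180, draw]
RT 317: heading 180 -> 223
LT 135: heading 223 -> 358
LT 90: heading 358 -> 88
RT 135: heading 88 -> 313
FD 7.1: (3.192,-9.192) -> (8.035,-14.385) [heading=313, draw]
LT 135: heading 313 -> 88
LT 45: heading 88 -> 133
Final: pos=(8.035,-14.385), heading=133, 4 segment(s) drawn

Answer: 8.035 -14.385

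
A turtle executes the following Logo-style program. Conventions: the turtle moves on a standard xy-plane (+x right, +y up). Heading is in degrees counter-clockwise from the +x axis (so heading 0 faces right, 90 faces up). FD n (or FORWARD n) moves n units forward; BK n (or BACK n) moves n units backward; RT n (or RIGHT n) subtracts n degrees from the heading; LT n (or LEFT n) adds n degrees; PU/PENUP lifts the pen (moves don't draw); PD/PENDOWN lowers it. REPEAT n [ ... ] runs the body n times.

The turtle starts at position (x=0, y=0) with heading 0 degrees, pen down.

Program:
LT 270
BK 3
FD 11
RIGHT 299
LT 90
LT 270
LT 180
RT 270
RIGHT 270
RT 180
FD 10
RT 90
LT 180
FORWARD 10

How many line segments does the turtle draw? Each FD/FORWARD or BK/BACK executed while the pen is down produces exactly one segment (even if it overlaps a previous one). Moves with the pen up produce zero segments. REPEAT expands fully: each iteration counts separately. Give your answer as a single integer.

Executing turtle program step by step:
Start: pos=(0,0), heading=0, pen down
LT 270: heading 0 -> 270
BK 3: (0,0) -> (0,3) [heading=270, draw]
FD 11: (0,3) -> (0,-8) [heading=270, draw]
RT 299: heading 270 -> 331
LT 90: heading 331 -> 61
LT 270: heading 61 -> 331
LT 180: heading 331 -> 151
RT 270: heading 151 -> 241
RT 270: heading 241 -> 331
RT 180: heading 331 -> 151
FD 10: (0,-8) -> (-8.746,-3.152) [heading=151, draw]
RT 90: heading 151 -> 61
LT 180: heading 61 -> 241
FD 10: (-8.746,-3.152) -> (-13.594,-11.898) [heading=241, draw]
Final: pos=(-13.594,-11.898), heading=241, 4 segment(s) drawn
Segments drawn: 4

Answer: 4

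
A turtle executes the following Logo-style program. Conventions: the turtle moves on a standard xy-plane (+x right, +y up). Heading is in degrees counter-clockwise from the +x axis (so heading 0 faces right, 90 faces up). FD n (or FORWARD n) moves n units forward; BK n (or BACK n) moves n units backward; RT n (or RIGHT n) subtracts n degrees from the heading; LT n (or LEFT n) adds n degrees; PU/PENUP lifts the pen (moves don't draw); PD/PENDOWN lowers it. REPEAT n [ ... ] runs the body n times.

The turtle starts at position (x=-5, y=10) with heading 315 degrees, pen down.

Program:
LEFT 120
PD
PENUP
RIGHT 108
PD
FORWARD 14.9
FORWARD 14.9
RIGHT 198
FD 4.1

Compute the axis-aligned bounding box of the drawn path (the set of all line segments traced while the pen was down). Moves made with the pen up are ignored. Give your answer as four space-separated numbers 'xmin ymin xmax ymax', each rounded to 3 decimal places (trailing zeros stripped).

Executing turtle program step by step:
Start: pos=(-5,10), heading=315, pen down
LT 120: heading 315 -> 75
PD: pen down
PU: pen up
RT 108: heading 75 -> 327
PD: pen down
FD 14.9: (-5,10) -> (7.496,1.885) [heading=327, draw]
FD 14.9: (7.496,1.885) -> (19.992,-6.23) [heading=327, draw]
RT 198: heading 327 -> 129
FD 4.1: (19.992,-6.23) -> (17.412,-3.044) [heading=129, draw]
Final: pos=(17.412,-3.044), heading=129, 3 segment(s) drawn

Segment endpoints: x in {-5, 7.496, 17.412, 19.992}, y in {-6.23, -3.044, 1.885, 10}
xmin=-5, ymin=-6.23, xmax=19.992, ymax=10

Answer: -5 -6.23 19.992 10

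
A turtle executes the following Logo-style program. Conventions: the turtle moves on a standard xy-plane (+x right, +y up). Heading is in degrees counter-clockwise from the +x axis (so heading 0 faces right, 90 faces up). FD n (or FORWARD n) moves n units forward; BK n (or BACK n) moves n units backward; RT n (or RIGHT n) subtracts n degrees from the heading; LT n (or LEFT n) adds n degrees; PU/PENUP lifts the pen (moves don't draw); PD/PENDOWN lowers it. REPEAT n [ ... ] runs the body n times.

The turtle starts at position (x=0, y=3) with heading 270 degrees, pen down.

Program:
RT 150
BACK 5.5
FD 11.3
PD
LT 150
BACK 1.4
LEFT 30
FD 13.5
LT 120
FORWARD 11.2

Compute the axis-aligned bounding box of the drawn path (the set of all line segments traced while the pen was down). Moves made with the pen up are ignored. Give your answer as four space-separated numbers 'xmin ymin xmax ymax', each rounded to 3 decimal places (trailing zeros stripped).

Answer: -2.9 -2.268 9.45 9.423

Derivation:
Executing turtle program step by step:
Start: pos=(0,3), heading=270, pen down
RT 150: heading 270 -> 120
BK 5.5: (0,3) -> (2.75,-1.763) [heading=120, draw]
FD 11.3: (2.75,-1.763) -> (-2.9,8.023) [heading=120, draw]
PD: pen down
LT 150: heading 120 -> 270
BK 1.4: (-2.9,8.023) -> (-2.9,9.423) [heading=270, draw]
LT 30: heading 270 -> 300
FD 13.5: (-2.9,9.423) -> (3.85,-2.268) [heading=300, draw]
LT 120: heading 300 -> 60
FD 11.2: (3.85,-2.268) -> (9.45,7.431) [heading=60, draw]
Final: pos=(9.45,7.431), heading=60, 5 segment(s) drawn

Segment endpoints: x in {-2.9, -2.9, 0, 2.75, 3.85, 9.45}, y in {-2.268, -1.763, 3, 7.431, 8.023, 9.423}
xmin=-2.9, ymin=-2.268, xmax=9.45, ymax=9.423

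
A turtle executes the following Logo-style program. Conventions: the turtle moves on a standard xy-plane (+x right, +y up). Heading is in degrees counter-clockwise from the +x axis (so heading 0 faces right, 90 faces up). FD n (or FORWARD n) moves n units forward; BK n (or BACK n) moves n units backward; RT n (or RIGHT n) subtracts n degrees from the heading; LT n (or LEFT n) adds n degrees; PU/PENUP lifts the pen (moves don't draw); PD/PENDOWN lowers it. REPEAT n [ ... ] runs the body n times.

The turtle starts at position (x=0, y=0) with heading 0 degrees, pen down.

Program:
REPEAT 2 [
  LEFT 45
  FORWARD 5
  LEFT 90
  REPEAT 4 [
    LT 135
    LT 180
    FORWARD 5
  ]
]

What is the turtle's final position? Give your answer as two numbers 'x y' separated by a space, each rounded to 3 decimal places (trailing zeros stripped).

Executing turtle program step by step:
Start: pos=(0,0), heading=0, pen down
REPEAT 2 [
  -- iteration 1/2 --
  LT 45: heading 0 -> 45
  FD 5: (0,0) -> (3.536,3.536) [heading=45, draw]
  LT 90: heading 45 -> 135
  REPEAT 4 [
    -- iteration 1/4 --
    LT 135: heading 135 -> 270
    LT 180: heading 270 -> 90
    FD 5: (3.536,3.536) -> (3.536,8.536) [heading=90, draw]
    -- iteration 2/4 --
    LT 135: heading 90 -> 225
    LT 180: heading 225 -> 45
    FD 5: (3.536,8.536) -> (7.071,12.071) [heading=45, draw]
    -- iteration 3/4 --
    LT 135: heading 45 -> 180
    LT 180: heading 180 -> 0
    FD 5: (7.071,12.071) -> (12.071,12.071) [heading=0, draw]
    -- iteration 4/4 --
    LT 135: heading 0 -> 135
    LT 180: heading 135 -> 315
    FD 5: (12.071,12.071) -> (15.607,8.536) [heading=315, draw]
  ]
  -- iteration 2/2 --
  LT 45: heading 315 -> 0
  FD 5: (15.607,8.536) -> (20.607,8.536) [heading=0, draw]
  LT 90: heading 0 -> 90
  REPEAT 4 [
    -- iteration 1/4 --
    LT 135: heading 90 -> 225
    LT 180: heading 225 -> 45
    FD 5: (20.607,8.536) -> (24.142,12.071) [heading=45, draw]
    -- iteration 2/4 --
    LT 135: heading 45 -> 180
    LT 180: heading 180 -> 0
    FD 5: (24.142,12.071) -> (29.142,12.071) [heading=0, draw]
    -- iteration 3/4 --
    LT 135: heading 0 -> 135
    LT 180: heading 135 -> 315
    FD 5: (29.142,12.071) -> (32.678,8.536) [heading=315, draw]
    -- iteration 4/4 --
    LT 135: heading 315 -> 90
    LT 180: heading 90 -> 270
    FD 5: (32.678,8.536) -> (32.678,3.536) [heading=270, draw]
  ]
]
Final: pos=(32.678,3.536), heading=270, 10 segment(s) drawn

Answer: 32.678 3.536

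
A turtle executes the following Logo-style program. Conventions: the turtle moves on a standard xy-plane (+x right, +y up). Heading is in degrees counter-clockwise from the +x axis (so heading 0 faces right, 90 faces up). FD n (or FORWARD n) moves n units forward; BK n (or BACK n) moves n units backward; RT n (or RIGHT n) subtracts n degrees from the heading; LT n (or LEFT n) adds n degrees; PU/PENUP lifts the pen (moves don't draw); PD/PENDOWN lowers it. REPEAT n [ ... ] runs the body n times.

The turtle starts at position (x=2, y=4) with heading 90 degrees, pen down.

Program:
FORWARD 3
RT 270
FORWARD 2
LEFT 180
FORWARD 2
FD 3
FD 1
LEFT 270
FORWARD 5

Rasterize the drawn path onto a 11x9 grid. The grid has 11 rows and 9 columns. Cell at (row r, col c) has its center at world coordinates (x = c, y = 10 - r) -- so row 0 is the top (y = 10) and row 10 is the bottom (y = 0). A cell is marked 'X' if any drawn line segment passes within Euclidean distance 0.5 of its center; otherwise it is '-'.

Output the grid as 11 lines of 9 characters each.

Answer: ---------
---------
---------
XXXXXXX--
--X---X--
--X---X--
--X---X--
------X--
------X--
---------
---------

Derivation:
Segment 0: (2,4) -> (2,7)
Segment 1: (2,7) -> (0,7)
Segment 2: (0,7) -> (2,7)
Segment 3: (2,7) -> (5,7)
Segment 4: (5,7) -> (6,7)
Segment 5: (6,7) -> (6,2)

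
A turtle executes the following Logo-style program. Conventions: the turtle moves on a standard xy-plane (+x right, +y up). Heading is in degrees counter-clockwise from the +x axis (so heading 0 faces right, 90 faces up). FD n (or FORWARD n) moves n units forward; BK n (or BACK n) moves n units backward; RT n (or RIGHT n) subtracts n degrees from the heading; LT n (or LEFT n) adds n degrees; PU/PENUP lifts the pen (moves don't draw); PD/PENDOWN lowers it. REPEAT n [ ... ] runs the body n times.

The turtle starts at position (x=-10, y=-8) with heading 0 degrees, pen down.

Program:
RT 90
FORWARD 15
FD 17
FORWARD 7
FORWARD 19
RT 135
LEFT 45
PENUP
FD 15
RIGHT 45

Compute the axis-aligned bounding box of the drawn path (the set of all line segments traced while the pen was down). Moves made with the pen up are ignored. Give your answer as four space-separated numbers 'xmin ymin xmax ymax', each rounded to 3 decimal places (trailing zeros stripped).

Answer: -10 -66 -10 -8

Derivation:
Executing turtle program step by step:
Start: pos=(-10,-8), heading=0, pen down
RT 90: heading 0 -> 270
FD 15: (-10,-8) -> (-10,-23) [heading=270, draw]
FD 17: (-10,-23) -> (-10,-40) [heading=270, draw]
FD 7: (-10,-40) -> (-10,-47) [heading=270, draw]
FD 19: (-10,-47) -> (-10,-66) [heading=270, draw]
RT 135: heading 270 -> 135
LT 45: heading 135 -> 180
PU: pen up
FD 15: (-10,-66) -> (-25,-66) [heading=180, move]
RT 45: heading 180 -> 135
Final: pos=(-25,-66), heading=135, 4 segment(s) drawn

Segment endpoints: x in {-10, -10, -10, -10}, y in {-66, -47, -40, -23, -8}
xmin=-10, ymin=-66, xmax=-10, ymax=-8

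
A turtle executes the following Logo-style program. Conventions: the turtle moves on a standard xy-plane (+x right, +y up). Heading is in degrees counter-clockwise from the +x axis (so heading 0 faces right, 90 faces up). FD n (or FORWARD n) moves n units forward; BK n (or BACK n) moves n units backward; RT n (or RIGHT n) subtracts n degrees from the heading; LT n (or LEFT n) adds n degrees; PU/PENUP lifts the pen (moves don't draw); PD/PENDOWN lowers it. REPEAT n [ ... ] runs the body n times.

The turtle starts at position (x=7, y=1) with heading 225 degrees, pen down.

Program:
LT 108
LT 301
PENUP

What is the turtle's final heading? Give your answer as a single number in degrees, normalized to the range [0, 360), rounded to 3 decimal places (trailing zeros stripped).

Answer: 274

Derivation:
Executing turtle program step by step:
Start: pos=(7,1), heading=225, pen down
LT 108: heading 225 -> 333
LT 301: heading 333 -> 274
PU: pen up
Final: pos=(7,1), heading=274, 0 segment(s) drawn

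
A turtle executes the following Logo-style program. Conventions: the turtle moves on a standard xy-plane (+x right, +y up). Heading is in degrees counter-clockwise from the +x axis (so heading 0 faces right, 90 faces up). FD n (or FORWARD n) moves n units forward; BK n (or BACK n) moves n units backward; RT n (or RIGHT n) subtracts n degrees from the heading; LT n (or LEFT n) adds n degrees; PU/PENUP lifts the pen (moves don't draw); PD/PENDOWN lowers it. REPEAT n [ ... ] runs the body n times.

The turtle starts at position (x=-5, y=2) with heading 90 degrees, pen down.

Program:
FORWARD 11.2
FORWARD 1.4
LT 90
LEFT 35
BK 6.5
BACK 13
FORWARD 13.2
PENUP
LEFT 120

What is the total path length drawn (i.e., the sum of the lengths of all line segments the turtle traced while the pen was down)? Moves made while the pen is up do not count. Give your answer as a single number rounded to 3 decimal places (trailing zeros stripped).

Executing turtle program step by step:
Start: pos=(-5,2), heading=90, pen down
FD 11.2: (-5,2) -> (-5,13.2) [heading=90, draw]
FD 1.4: (-5,13.2) -> (-5,14.6) [heading=90, draw]
LT 90: heading 90 -> 180
LT 35: heading 180 -> 215
BK 6.5: (-5,14.6) -> (0.324,18.328) [heading=215, draw]
BK 13: (0.324,18.328) -> (10.973,25.785) [heading=215, draw]
FD 13.2: (10.973,25.785) -> (0.161,18.214) [heading=215, draw]
PU: pen up
LT 120: heading 215 -> 335
Final: pos=(0.161,18.214), heading=335, 5 segment(s) drawn

Segment lengths:
  seg 1: (-5,2) -> (-5,13.2), length = 11.2
  seg 2: (-5,13.2) -> (-5,14.6), length = 1.4
  seg 3: (-5,14.6) -> (0.324,18.328), length = 6.5
  seg 4: (0.324,18.328) -> (10.973,25.785), length = 13
  seg 5: (10.973,25.785) -> (0.161,18.214), length = 13.2
Total = 45.3

Answer: 45.3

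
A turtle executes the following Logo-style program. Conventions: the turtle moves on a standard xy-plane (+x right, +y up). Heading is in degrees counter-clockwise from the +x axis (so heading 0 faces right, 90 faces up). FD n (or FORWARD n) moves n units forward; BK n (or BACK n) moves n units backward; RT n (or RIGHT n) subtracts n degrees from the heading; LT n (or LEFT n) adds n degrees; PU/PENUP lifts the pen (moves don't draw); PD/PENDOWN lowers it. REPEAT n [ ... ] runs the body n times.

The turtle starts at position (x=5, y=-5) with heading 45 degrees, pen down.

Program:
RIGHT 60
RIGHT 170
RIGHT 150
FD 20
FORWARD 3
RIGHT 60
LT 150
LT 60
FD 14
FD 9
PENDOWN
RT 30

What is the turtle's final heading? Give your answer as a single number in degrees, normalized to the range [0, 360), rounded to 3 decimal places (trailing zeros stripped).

Answer: 145

Derivation:
Executing turtle program step by step:
Start: pos=(5,-5), heading=45, pen down
RT 60: heading 45 -> 345
RT 170: heading 345 -> 175
RT 150: heading 175 -> 25
FD 20: (5,-5) -> (23.126,3.452) [heading=25, draw]
FD 3: (23.126,3.452) -> (25.845,4.72) [heading=25, draw]
RT 60: heading 25 -> 325
LT 150: heading 325 -> 115
LT 60: heading 115 -> 175
FD 14: (25.845,4.72) -> (11.898,5.94) [heading=175, draw]
FD 9: (11.898,5.94) -> (2.933,6.725) [heading=175, draw]
PD: pen down
RT 30: heading 175 -> 145
Final: pos=(2.933,6.725), heading=145, 4 segment(s) drawn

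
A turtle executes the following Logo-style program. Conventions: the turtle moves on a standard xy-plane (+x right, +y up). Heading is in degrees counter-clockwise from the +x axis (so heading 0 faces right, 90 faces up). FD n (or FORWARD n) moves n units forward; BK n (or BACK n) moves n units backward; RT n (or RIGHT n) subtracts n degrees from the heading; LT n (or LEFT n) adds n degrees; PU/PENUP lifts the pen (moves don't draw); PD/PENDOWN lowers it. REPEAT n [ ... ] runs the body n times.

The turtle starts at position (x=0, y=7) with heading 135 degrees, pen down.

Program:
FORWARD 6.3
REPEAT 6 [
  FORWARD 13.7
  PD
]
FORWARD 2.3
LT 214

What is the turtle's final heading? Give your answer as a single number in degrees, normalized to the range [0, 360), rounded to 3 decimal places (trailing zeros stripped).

Answer: 349

Derivation:
Executing turtle program step by step:
Start: pos=(0,7), heading=135, pen down
FD 6.3: (0,7) -> (-4.455,11.455) [heading=135, draw]
REPEAT 6 [
  -- iteration 1/6 --
  FD 13.7: (-4.455,11.455) -> (-14.142,21.142) [heading=135, draw]
  PD: pen down
  -- iteration 2/6 --
  FD 13.7: (-14.142,21.142) -> (-23.829,30.829) [heading=135, draw]
  PD: pen down
  -- iteration 3/6 --
  FD 13.7: (-23.829,30.829) -> (-33.517,40.517) [heading=135, draw]
  PD: pen down
  -- iteration 4/6 --
  FD 13.7: (-33.517,40.517) -> (-43.204,50.204) [heading=135, draw]
  PD: pen down
  -- iteration 5/6 --
  FD 13.7: (-43.204,50.204) -> (-52.892,59.892) [heading=135, draw]
  PD: pen down
  -- iteration 6/6 --
  FD 13.7: (-52.892,59.892) -> (-62.579,69.579) [heading=135, draw]
  PD: pen down
]
FD 2.3: (-62.579,69.579) -> (-64.205,71.205) [heading=135, draw]
LT 214: heading 135 -> 349
Final: pos=(-64.205,71.205), heading=349, 8 segment(s) drawn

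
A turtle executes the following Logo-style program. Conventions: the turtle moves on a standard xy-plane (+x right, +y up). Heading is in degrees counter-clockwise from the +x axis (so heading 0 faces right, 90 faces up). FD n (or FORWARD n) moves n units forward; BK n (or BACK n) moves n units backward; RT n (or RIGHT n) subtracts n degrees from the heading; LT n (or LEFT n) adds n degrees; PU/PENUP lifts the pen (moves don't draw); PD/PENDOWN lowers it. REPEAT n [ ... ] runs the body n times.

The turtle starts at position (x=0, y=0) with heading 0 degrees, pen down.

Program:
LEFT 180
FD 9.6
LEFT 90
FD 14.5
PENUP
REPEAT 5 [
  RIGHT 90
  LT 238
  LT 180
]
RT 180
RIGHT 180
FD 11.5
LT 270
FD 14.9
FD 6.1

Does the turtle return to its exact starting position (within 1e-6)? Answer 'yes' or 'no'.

Answer: no

Derivation:
Executing turtle program step by step:
Start: pos=(0,0), heading=0, pen down
LT 180: heading 0 -> 180
FD 9.6: (0,0) -> (-9.6,0) [heading=180, draw]
LT 90: heading 180 -> 270
FD 14.5: (-9.6,0) -> (-9.6,-14.5) [heading=270, draw]
PU: pen up
REPEAT 5 [
  -- iteration 1/5 --
  RT 90: heading 270 -> 180
  LT 238: heading 180 -> 58
  LT 180: heading 58 -> 238
  -- iteration 2/5 --
  RT 90: heading 238 -> 148
  LT 238: heading 148 -> 26
  LT 180: heading 26 -> 206
  -- iteration 3/5 --
  RT 90: heading 206 -> 116
  LT 238: heading 116 -> 354
  LT 180: heading 354 -> 174
  -- iteration 4/5 --
  RT 90: heading 174 -> 84
  LT 238: heading 84 -> 322
  LT 180: heading 322 -> 142
  -- iteration 5/5 --
  RT 90: heading 142 -> 52
  LT 238: heading 52 -> 290
  LT 180: heading 290 -> 110
]
RT 180: heading 110 -> 290
RT 180: heading 290 -> 110
FD 11.5: (-9.6,-14.5) -> (-13.533,-3.694) [heading=110, move]
LT 270: heading 110 -> 20
FD 14.9: (-13.533,-3.694) -> (0.468,1.403) [heading=20, move]
FD 6.1: (0.468,1.403) -> (6.2,3.489) [heading=20, move]
Final: pos=(6.2,3.489), heading=20, 2 segment(s) drawn

Start position: (0, 0)
Final position: (6.2, 3.489)
Distance = 7.115; >= 1e-6 -> NOT closed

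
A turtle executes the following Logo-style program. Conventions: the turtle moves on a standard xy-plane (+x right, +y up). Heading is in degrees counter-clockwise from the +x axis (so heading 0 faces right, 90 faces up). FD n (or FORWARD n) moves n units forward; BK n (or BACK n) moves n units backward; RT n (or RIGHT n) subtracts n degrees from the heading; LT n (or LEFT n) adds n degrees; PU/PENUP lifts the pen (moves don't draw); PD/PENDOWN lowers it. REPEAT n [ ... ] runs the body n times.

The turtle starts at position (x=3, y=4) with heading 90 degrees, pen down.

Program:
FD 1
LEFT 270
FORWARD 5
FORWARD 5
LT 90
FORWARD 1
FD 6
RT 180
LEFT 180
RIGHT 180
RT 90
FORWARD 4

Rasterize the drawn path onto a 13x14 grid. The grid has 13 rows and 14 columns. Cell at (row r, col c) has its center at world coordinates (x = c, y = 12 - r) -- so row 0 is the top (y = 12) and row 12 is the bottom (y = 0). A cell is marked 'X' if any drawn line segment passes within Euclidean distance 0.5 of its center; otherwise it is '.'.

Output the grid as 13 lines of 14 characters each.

Answer: .........XXXXX
.............X
.............X
.............X
.............X
.............X
.............X
...XXXXXXXXXXX
...X..........
..............
..............
..............
..............

Derivation:
Segment 0: (3,4) -> (3,5)
Segment 1: (3,5) -> (8,5)
Segment 2: (8,5) -> (13,5)
Segment 3: (13,5) -> (13,6)
Segment 4: (13,6) -> (13,12)
Segment 5: (13,12) -> (9,12)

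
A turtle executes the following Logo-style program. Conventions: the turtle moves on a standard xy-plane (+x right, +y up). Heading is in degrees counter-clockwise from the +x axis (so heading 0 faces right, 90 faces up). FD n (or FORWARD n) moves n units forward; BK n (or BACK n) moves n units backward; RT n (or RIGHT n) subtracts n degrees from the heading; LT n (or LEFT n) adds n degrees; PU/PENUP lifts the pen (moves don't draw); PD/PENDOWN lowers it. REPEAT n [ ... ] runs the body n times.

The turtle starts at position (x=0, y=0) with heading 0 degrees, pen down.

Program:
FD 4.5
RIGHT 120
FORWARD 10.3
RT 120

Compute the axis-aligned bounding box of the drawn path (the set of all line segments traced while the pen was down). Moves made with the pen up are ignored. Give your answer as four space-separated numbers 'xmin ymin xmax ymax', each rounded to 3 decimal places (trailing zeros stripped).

Executing turtle program step by step:
Start: pos=(0,0), heading=0, pen down
FD 4.5: (0,0) -> (4.5,0) [heading=0, draw]
RT 120: heading 0 -> 240
FD 10.3: (4.5,0) -> (-0.65,-8.92) [heading=240, draw]
RT 120: heading 240 -> 120
Final: pos=(-0.65,-8.92), heading=120, 2 segment(s) drawn

Segment endpoints: x in {-0.65, 0, 4.5}, y in {-8.92, 0}
xmin=-0.65, ymin=-8.92, xmax=4.5, ymax=0

Answer: -0.65 -8.92 4.5 0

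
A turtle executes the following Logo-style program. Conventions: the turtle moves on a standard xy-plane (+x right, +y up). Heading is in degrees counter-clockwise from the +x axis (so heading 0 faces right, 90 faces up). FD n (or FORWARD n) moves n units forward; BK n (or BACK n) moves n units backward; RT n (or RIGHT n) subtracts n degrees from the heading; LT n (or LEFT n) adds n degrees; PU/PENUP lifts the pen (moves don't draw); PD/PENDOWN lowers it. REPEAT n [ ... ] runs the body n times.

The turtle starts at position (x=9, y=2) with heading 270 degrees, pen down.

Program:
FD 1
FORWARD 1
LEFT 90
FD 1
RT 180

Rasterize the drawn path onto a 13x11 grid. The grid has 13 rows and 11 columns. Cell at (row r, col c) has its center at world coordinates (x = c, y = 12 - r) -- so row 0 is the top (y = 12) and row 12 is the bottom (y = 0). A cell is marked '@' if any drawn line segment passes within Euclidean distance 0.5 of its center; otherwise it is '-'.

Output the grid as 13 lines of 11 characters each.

Answer: -----------
-----------
-----------
-----------
-----------
-----------
-----------
-----------
-----------
-----------
---------@-
---------@-
---------@@

Derivation:
Segment 0: (9,2) -> (9,1)
Segment 1: (9,1) -> (9,0)
Segment 2: (9,0) -> (10,-0)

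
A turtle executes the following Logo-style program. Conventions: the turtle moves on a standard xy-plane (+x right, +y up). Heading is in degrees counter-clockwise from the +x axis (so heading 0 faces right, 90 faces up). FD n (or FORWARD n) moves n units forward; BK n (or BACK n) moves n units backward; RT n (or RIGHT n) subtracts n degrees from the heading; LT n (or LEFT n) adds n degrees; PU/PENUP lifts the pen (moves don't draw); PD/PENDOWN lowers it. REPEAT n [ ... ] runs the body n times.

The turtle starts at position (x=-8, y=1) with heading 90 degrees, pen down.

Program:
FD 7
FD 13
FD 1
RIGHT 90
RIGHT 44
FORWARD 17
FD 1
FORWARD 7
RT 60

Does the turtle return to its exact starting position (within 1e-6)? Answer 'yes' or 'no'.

Answer: no

Derivation:
Executing turtle program step by step:
Start: pos=(-8,1), heading=90, pen down
FD 7: (-8,1) -> (-8,8) [heading=90, draw]
FD 13: (-8,8) -> (-8,21) [heading=90, draw]
FD 1: (-8,21) -> (-8,22) [heading=90, draw]
RT 90: heading 90 -> 0
RT 44: heading 0 -> 316
FD 17: (-8,22) -> (4.229,10.191) [heading=316, draw]
FD 1: (4.229,10.191) -> (4.948,9.496) [heading=316, draw]
FD 7: (4.948,9.496) -> (9.983,4.634) [heading=316, draw]
RT 60: heading 316 -> 256
Final: pos=(9.983,4.634), heading=256, 6 segment(s) drawn

Start position: (-8, 1)
Final position: (9.983, 4.634)
Distance = 18.347; >= 1e-6 -> NOT closed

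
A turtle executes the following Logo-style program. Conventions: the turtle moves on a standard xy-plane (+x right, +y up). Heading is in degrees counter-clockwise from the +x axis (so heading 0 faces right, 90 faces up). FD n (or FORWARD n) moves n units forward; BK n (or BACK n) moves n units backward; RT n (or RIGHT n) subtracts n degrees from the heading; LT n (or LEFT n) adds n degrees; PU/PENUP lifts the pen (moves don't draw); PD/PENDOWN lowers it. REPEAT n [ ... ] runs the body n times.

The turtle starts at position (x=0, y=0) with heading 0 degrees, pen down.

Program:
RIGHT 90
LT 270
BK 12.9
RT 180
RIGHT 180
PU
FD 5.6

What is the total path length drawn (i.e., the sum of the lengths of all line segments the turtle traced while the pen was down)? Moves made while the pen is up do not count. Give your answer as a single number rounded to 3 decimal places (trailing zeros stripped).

Executing turtle program step by step:
Start: pos=(0,0), heading=0, pen down
RT 90: heading 0 -> 270
LT 270: heading 270 -> 180
BK 12.9: (0,0) -> (12.9,0) [heading=180, draw]
RT 180: heading 180 -> 0
RT 180: heading 0 -> 180
PU: pen up
FD 5.6: (12.9,0) -> (7.3,0) [heading=180, move]
Final: pos=(7.3,0), heading=180, 1 segment(s) drawn

Segment lengths:
  seg 1: (0,0) -> (12.9,0), length = 12.9
Total = 12.9

Answer: 12.9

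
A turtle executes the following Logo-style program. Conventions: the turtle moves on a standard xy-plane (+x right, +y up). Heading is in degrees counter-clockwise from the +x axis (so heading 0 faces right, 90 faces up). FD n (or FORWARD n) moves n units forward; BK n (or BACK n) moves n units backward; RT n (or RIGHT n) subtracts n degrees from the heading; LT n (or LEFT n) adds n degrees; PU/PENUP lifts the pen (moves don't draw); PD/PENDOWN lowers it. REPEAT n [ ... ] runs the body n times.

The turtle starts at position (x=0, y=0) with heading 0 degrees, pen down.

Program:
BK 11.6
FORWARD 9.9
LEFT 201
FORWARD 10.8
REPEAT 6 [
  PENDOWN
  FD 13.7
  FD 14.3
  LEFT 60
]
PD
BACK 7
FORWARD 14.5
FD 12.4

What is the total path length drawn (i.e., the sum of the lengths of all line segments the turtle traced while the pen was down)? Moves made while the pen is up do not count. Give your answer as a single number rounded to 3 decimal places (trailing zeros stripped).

Answer: 234.2

Derivation:
Executing turtle program step by step:
Start: pos=(0,0), heading=0, pen down
BK 11.6: (0,0) -> (-11.6,0) [heading=0, draw]
FD 9.9: (-11.6,0) -> (-1.7,0) [heading=0, draw]
LT 201: heading 0 -> 201
FD 10.8: (-1.7,0) -> (-11.783,-3.87) [heading=201, draw]
REPEAT 6 [
  -- iteration 1/6 --
  PD: pen down
  FD 13.7: (-11.783,-3.87) -> (-24.573,-8.78) [heading=201, draw]
  FD 14.3: (-24.573,-8.78) -> (-37.923,-13.905) [heading=201, draw]
  LT 60: heading 201 -> 261
  -- iteration 2/6 --
  PD: pen down
  FD 13.7: (-37.923,-13.905) -> (-40.066,-27.436) [heading=261, draw]
  FD 14.3: (-40.066,-27.436) -> (-42.303,-41.56) [heading=261, draw]
  LT 60: heading 261 -> 321
  -- iteration 3/6 --
  PD: pen down
  FD 13.7: (-42.303,-41.56) -> (-31.656,-50.182) [heading=321, draw]
  FD 14.3: (-31.656,-50.182) -> (-20.543,-59.181) [heading=321, draw]
  LT 60: heading 321 -> 21
  -- iteration 4/6 --
  PD: pen down
  FD 13.7: (-20.543,-59.181) -> (-7.753,-54.271) [heading=21, draw]
  FD 14.3: (-7.753,-54.271) -> (5.597,-49.147) [heading=21, draw]
  LT 60: heading 21 -> 81
  -- iteration 5/6 --
  PD: pen down
  FD 13.7: (5.597,-49.147) -> (7.74,-35.615) [heading=81, draw]
  FD 14.3: (7.74,-35.615) -> (9.977,-21.491) [heading=81, draw]
  LT 60: heading 81 -> 141
  -- iteration 6/6 --
  PD: pen down
  FD 13.7: (9.977,-21.491) -> (-0.669,-12.87) [heading=141, draw]
  FD 14.3: (-0.669,-12.87) -> (-11.783,-3.87) [heading=141, draw]
  LT 60: heading 141 -> 201
]
PD: pen down
BK 7: (-11.783,-3.87) -> (-5.248,-1.362) [heading=201, draw]
FD 14.5: (-5.248,-1.362) -> (-18.785,-6.558) [heading=201, draw]
FD 12.4: (-18.785,-6.558) -> (-30.361,-11.002) [heading=201, draw]
Final: pos=(-30.361,-11.002), heading=201, 18 segment(s) drawn

Segment lengths:
  seg 1: (0,0) -> (-11.6,0), length = 11.6
  seg 2: (-11.6,0) -> (-1.7,0), length = 9.9
  seg 3: (-1.7,0) -> (-11.783,-3.87), length = 10.8
  seg 4: (-11.783,-3.87) -> (-24.573,-8.78), length = 13.7
  seg 5: (-24.573,-8.78) -> (-37.923,-13.905), length = 14.3
  seg 6: (-37.923,-13.905) -> (-40.066,-27.436), length = 13.7
  seg 7: (-40.066,-27.436) -> (-42.303,-41.56), length = 14.3
  seg 8: (-42.303,-41.56) -> (-31.656,-50.182), length = 13.7
  seg 9: (-31.656,-50.182) -> (-20.543,-59.181), length = 14.3
  seg 10: (-20.543,-59.181) -> (-7.753,-54.271), length = 13.7
  seg 11: (-7.753,-54.271) -> (5.597,-49.147), length = 14.3
  seg 12: (5.597,-49.147) -> (7.74,-35.615), length = 13.7
  seg 13: (7.74,-35.615) -> (9.977,-21.491), length = 14.3
  seg 14: (9.977,-21.491) -> (-0.669,-12.87), length = 13.7
  seg 15: (-0.669,-12.87) -> (-11.783,-3.87), length = 14.3
  seg 16: (-11.783,-3.87) -> (-5.248,-1.362), length = 7
  seg 17: (-5.248,-1.362) -> (-18.785,-6.558), length = 14.5
  seg 18: (-18.785,-6.558) -> (-30.361,-11.002), length = 12.4
Total = 234.2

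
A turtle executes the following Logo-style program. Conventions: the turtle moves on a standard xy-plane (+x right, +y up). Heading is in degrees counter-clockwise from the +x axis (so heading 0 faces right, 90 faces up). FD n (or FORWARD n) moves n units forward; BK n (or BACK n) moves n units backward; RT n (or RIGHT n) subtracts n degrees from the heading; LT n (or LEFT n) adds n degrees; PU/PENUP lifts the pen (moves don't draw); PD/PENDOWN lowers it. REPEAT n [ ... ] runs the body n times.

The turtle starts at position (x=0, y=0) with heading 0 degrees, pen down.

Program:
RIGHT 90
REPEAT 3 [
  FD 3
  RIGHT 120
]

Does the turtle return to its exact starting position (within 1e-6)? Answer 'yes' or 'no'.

Executing turtle program step by step:
Start: pos=(0,0), heading=0, pen down
RT 90: heading 0 -> 270
REPEAT 3 [
  -- iteration 1/3 --
  FD 3: (0,0) -> (0,-3) [heading=270, draw]
  RT 120: heading 270 -> 150
  -- iteration 2/3 --
  FD 3: (0,-3) -> (-2.598,-1.5) [heading=150, draw]
  RT 120: heading 150 -> 30
  -- iteration 3/3 --
  FD 3: (-2.598,-1.5) -> (0,0) [heading=30, draw]
  RT 120: heading 30 -> 270
]
Final: pos=(0,0), heading=270, 3 segment(s) drawn

Start position: (0, 0)
Final position: (0, 0)
Distance = 0; < 1e-6 -> CLOSED

Answer: yes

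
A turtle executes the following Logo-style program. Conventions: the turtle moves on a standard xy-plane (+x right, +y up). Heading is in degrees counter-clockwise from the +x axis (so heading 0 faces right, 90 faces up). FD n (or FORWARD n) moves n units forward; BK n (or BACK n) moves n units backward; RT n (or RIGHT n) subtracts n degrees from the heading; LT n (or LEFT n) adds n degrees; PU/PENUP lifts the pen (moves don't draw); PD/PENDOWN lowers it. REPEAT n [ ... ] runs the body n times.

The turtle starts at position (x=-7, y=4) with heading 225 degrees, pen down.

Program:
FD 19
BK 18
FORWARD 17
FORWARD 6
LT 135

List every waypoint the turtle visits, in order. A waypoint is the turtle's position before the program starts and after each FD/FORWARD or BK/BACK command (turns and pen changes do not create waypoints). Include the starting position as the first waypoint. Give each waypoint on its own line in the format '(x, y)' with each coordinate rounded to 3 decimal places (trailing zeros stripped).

Executing turtle program step by step:
Start: pos=(-7,4), heading=225, pen down
FD 19: (-7,4) -> (-20.435,-9.435) [heading=225, draw]
BK 18: (-20.435,-9.435) -> (-7.707,3.293) [heading=225, draw]
FD 17: (-7.707,3.293) -> (-19.728,-8.728) [heading=225, draw]
FD 6: (-19.728,-8.728) -> (-23.971,-12.971) [heading=225, draw]
LT 135: heading 225 -> 0
Final: pos=(-23.971,-12.971), heading=0, 4 segment(s) drawn
Waypoints (5 total):
(-7, 4)
(-20.435, -9.435)
(-7.707, 3.293)
(-19.728, -8.728)
(-23.971, -12.971)

Answer: (-7, 4)
(-20.435, -9.435)
(-7.707, 3.293)
(-19.728, -8.728)
(-23.971, -12.971)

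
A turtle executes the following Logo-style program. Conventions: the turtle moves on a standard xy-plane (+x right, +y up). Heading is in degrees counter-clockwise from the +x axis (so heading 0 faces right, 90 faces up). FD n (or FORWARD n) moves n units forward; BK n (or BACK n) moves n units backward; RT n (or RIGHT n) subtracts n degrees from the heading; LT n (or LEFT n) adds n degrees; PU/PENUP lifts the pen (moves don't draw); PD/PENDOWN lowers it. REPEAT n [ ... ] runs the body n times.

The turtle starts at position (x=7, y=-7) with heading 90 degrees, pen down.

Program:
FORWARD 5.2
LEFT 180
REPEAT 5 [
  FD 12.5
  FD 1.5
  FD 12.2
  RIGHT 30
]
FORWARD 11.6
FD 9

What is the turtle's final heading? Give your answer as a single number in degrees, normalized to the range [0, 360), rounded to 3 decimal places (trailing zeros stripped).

Executing turtle program step by step:
Start: pos=(7,-7), heading=90, pen down
FD 5.2: (7,-7) -> (7,-1.8) [heading=90, draw]
LT 180: heading 90 -> 270
REPEAT 5 [
  -- iteration 1/5 --
  FD 12.5: (7,-1.8) -> (7,-14.3) [heading=270, draw]
  FD 1.5: (7,-14.3) -> (7,-15.8) [heading=270, draw]
  FD 12.2: (7,-15.8) -> (7,-28) [heading=270, draw]
  RT 30: heading 270 -> 240
  -- iteration 2/5 --
  FD 12.5: (7,-28) -> (0.75,-38.825) [heading=240, draw]
  FD 1.5: (0.75,-38.825) -> (0,-40.124) [heading=240, draw]
  FD 12.2: (0,-40.124) -> (-6.1,-50.69) [heading=240, draw]
  RT 30: heading 240 -> 210
  -- iteration 3/5 --
  FD 12.5: (-6.1,-50.69) -> (-16.925,-56.94) [heading=210, draw]
  FD 1.5: (-16.925,-56.94) -> (-18.224,-57.69) [heading=210, draw]
  FD 12.2: (-18.224,-57.69) -> (-28.79,-63.79) [heading=210, draw]
  RT 30: heading 210 -> 180
  -- iteration 4/5 --
  FD 12.5: (-28.79,-63.79) -> (-41.29,-63.79) [heading=180, draw]
  FD 1.5: (-41.29,-63.79) -> (-42.79,-63.79) [heading=180, draw]
  FD 12.2: (-42.79,-63.79) -> (-54.99,-63.79) [heading=180, draw]
  RT 30: heading 180 -> 150
  -- iteration 5/5 --
  FD 12.5: (-54.99,-63.79) -> (-65.815,-57.54) [heading=150, draw]
  FD 1.5: (-65.815,-57.54) -> (-67.114,-56.79) [heading=150, draw]
  FD 12.2: (-67.114,-56.79) -> (-77.68,-50.69) [heading=150, draw]
  RT 30: heading 150 -> 120
]
FD 11.6: (-77.68,-50.69) -> (-83.48,-40.644) [heading=120, draw]
FD 9: (-83.48,-40.644) -> (-87.98,-32.85) [heading=120, draw]
Final: pos=(-87.98,-32.85), heading=120, 18 segment(s) drawn

Answer: 120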